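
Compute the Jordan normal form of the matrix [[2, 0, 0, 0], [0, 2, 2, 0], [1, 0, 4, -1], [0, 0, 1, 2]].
The characteristic polynomial is det(xI - A) = (x - 3)^2(x - 2)^2, so the eigenvalues are 2 (algebraic multiplicity 2), 3 (algebraic multiplicity 2).

For λ = 2: rank(A - 2I) = 2. The eigenspace has dimension 4 - 2 = 2, so there are 2 Jordan blocks; the rank sequence gives block sizes [1, 1].

For λ = 3: rank(A - 3I) = 3, rank((A - 3I)^2) = 2. The eigenspace has dimension 4 - 3 = 1, so there is 1 Jordan block; the rank sequence gives block sizes [2].

Assembling the blocks gives the Jordan form J above.

J = [[2, 0, 0, 0], [0, 2, 0, 0], [0, 0, 3, 1], [0, 0, 0, 3]]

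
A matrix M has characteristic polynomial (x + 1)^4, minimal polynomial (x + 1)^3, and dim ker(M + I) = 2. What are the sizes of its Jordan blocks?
λ = -1: algebraic multiplicity 4 (exponent in χ_M), largest block size 3 (exponent in m_M), 2 blocks (geometric multiplicity). These force block sizes [3, 1].

Jordan blocks: (-1, 3), (-1, 1)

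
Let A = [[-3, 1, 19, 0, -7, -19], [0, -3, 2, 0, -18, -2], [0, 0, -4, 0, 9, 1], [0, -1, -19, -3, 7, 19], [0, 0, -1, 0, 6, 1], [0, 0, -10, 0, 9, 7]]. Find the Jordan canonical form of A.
J = [[-3, 1, 0, 0, 0, 0], [0, -3, 0, 0, 0, 0], [0, 0, -3, 0, 0, 0], [0, 0, 0, -3, 0, 0], [0, 0, 0, 0, 6, 1], [0, 0, 0, 0, 0, 6]]

The characteristic polynomial is det(xI - A) = (x - 6)^2(x + 3)^4, so the eigenvalues are -3 (algebraic multiplicity 4), 6 (algebraic multiplicity 2).

For λ = -3: rank(A + 3I) = 3, rank((A + 3I)^2) = 2. The eigenspace has dimension 6 - 3 = 3, so there are 3 Jordan blocks; the rank sequence gives block sizes [2, 1, 1].

For λ = 6: rank(A - 6I) = 5, rank((A - 6I)^2) = 4. The eigenspace has dimension 6 - 5 = 1, so there is 1 Jordan block; the rank sequence gives block sizes [2].

Assembling the blocks gives the Jordan form J above.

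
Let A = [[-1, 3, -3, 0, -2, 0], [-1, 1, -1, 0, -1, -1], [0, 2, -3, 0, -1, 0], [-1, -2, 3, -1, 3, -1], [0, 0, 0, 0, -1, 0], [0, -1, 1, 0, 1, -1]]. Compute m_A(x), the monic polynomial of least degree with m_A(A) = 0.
The characteristic polynomial factors as (x + 1)^6. The minimal polynomial is ∏(x - λ)^{k_λ} where k_λ is the size of the largest Jordan block at λ.

For λ = -1: rank(A + I) = 3, and the largest Jordan block has size 3 (the smallest k with rank((A + I)^k) = rank((A + I)^(k+1))).

So m_A(x) = (x + 1)^3.

m_A(x) = (x + 1)^3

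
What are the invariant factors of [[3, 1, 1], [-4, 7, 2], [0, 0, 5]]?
x - 5, (x - 5)^2

The Jordan structure of A has elementary divisors (x - 5)^2, (x - 5). Arranging the block sizes at each eigenvalue in decreasing order and taking row products gives the invariant factors.

Invariant factors (smallest first, each dividing the next): x - 5, (x - 5)^2.

Check: the last factor (x - 5)^2 is the minimal polynomial, and the product (x - 5)^3 is the characteristic polynomial.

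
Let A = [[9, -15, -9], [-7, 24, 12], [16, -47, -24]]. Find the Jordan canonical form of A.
J = [[3, 1, 0], [0, 3, 1], [0, 0, 3]]

The characteristic polynomial is det(xI - A) = (x - 3)^3, so the eigenvalues are 3 (algebraic multiplicity 3).

For λ = 3: rank(A - 3I) = 2, rank((A - 3I)^2) = 1, rank((A - 3I)^3) = 0. The eigenspace has dimension 3 - 2 = 1, so there is 1 Jordan block; the rank sequence gives block sizes [3].

Assembling the blocks gives the Jordan form J above.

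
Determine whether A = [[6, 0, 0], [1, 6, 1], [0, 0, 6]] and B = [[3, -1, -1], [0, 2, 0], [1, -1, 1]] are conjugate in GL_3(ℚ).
No.

trace(A) = 18 but trace(B) = 6. The trace is a similarity invariant, so A and B are not similar.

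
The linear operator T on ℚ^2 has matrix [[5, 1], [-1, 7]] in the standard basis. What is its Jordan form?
The characteristic polynomial is det(xI - A) = (x - 6)^2, so the eigenvalues are 6 (algebraic multiplicity 2).

For λ = 6: rank(A - 6I) = 1, rank((A - 6I)^2) = 0. The eigenspace has dimension 2 - 1 = 1, so there is 1 Jordan block; the rank sequence gives block sizes [2].

Assembling the blocks gives the Jordan form J above.

J = [[6, 1], [0, 6]]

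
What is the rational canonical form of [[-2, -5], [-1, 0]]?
The invariant factors of A (the non-unit diagonal entries of the Smith normal form of xI - A over ℚ[x]) are x^2 + 2x - 5, each dividing the next. The characteristic polynomial is their product, x^2 + 2x - 5.

The rational canonical form is the block-diagonal matrix of companion matrices C(f_i):
R = [[0, 5], [1, -2]].

Note the characteristic polynomial does not split into linear factors over ℚ, so A has no Jordan form over ℚ; the rational canonical form exists over any field.

R = [[0, 5], [1, -2]]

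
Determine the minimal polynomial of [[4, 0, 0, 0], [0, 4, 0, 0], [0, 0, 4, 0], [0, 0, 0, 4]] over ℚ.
The characteristic polynomial factors as (x - 4)^4. The minimal polynomial is ∏(x - λ)^{k_λ} where k_λ is the size of the largest Jordan block at λ.

For λ = 4: rank(A - 4I) = 0, and the largest Jordan block has size 1 (the smallest k with rank((A - 4I)^k) = rank((A - 4I)^(k+1))).

So m_A(x) = x - 4.

m_A(x) = x - 4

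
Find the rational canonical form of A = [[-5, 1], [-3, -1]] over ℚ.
The invariant factors of A (the non-unit diagonal entries of the Smith normal form of xI - A over ℚ[x]) are (x + 2)(x + 4), each dividing the next. The characteristic polynomial is their product, (x + 2)(x + 4).

The rational canonical form is the block-diagonal matrix of companion matrices C(f_i):
R = [[0, -8], [1, -6]].

R = [[0, -8], [1, -6]]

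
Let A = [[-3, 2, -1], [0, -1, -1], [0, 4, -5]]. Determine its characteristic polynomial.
χ_A(x) = (x + 3)^3

xI - A = [[x + 3, -2, 1], [0, x + 1, 1], [0, -4, x + 5]].

Expanding det(xI - A) along the first row:
det(xI - A) = + (x + 3)·det([[x + 1, 1], [-4, x + 5]]) - (-2)·det([[0, 1], [0, x + 5]]) + (1)·det([[0, x + 1], [0, -4]]).

Evaluating gives χ_A(x) = x^3 + 9x^2 + 27x + 27 = (x + 3)^3.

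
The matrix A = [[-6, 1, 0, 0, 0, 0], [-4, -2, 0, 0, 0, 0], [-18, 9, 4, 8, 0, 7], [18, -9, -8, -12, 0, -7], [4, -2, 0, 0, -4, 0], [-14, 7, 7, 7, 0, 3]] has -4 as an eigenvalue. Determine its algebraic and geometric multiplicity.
The characteristic polynomial is (x - 3)(x + 4)^5, so the factor x + 4 appears with exponent 5: the algebraic multiplicity is 5.

rank(A + 4I) = 3, so the eigenspace has dimension 6 - 3 = 3: the geometric multiplicity is 3.

Since 3 < 5, A is not diagonalizable.

algebraic multiplicity 5, geometric multiplicity 3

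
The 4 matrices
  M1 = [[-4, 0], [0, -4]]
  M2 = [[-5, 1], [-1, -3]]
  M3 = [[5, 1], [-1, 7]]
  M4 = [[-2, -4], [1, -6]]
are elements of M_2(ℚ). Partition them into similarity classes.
Characteristic polynomials: χ_{M1} = (x + 4)^2, χ_{M2} = (x + 4)^2, χ_{M3} = (x - 6)^2, χ_{M4} = (x + 4)^2.

{M1}: invariant factors x + 4, x + 4.

{M2, M4}: invariant factors (x + 4)^2.

{M3}: invariant factors (x - 6)^2.

Matrices are similar if and only if their invariant-factor lists agree; the partition into similarity classes is {M1}, {M2, M4}, {M3}.

3 classes: {M1}, {M2, M4}, {M3}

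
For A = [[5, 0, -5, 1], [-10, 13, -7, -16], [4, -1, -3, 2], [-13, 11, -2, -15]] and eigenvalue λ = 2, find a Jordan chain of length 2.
We seek v_1 ∈ ker((A - 2I)^2) \ ker(A - 2I), then set v_{i+1} = (A - 2I) v_i.

One such chain is v_1 = [[0, 3, 0, 2]]^T, v_2 = [[2, 1, 1, -1]]^T. Check: (A - 2I) v_2 = [[0, 0, 0, 0]]^T = 0.

v_1 = [[0, 3, 0, 2]]^T, v_2 = [[2, 1, 1, -1]]^T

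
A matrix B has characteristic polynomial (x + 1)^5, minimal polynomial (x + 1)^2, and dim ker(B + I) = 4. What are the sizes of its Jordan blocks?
Jordan blocks: (-1, 2), (-1, 1), (-1, 1), (-1, 1)

λ = -1: algebraic multiplicity 5 (exponent in χ_B), largest block size 2 (exponent in m_B), 4 blocks (geometric multiplicity). These force block sizes [2, 1, 1, 1].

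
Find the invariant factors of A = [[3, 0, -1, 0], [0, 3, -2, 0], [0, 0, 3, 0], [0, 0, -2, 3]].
The Jordan structure of A has elementary divisors (x - 3)^2, (x - 3), (x - 3). Arranging the block sizes at each eigenvalue in decreasing order and taking row products gives the invariant factors.

Invariant factors (smallest first, each dividing the next): x - 3, x - 3, (x - 3)^2.

Check: the last factor (x - 3)^2 is the minimal polynomial, and the product (x - 3)^4 is the characteristic polynomial.

x - 3, x - 3, (x - 3)^2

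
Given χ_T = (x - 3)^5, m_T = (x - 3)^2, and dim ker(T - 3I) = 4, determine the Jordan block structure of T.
λ = 3: algebraic multiplicity 5 (exponent in χ_T), largest block size 2 (exponent in m_T), 4 blocks (geometric multiplicity). These force block sizes [2, 1, 1, 1].

Jordan blocks: (3, 2), (3, 1), (3, 1), (3, 1)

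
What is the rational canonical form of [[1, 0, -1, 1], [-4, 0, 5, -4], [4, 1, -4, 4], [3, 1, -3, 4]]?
R = [[0, 0, 0, 1], [1, 0, 0, -5], [0, 1, 0, 4], [0, 0, 1, 1]]

The invariant factors of A (the non-unit diagonal entries of the Smith normal form of xI - A over ℚ[x]) are (x - 1)(x^3 - 4x + 1), each dividing the next. The characteristic polynomial is their product, (x - 1)(x^3 - 4x + 1).

The rational canonical form is the block-diagonal matrix of companion matrices C(f_i):
R = [[0, 0, 0, 1], [1, 0, 0, -5], [0, 1, 0, 4], [0, 0, 1, 1]].

Note the characteristic polynomial does not split into linear factors over ℚ, so A has no Jordan form over ℚ; the rational canonical form exists over any field.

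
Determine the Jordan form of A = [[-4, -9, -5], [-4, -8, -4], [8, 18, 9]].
J = [[-2, 1, 0], [0, -2, 0], [0, 0, 1]]

The characteristic polynomial is det(xI - A) = (x - 1)(x + 2)^2, so the eigenvalues are -2 (algebraic multiplicity 2), 1 (algebraic multiplicity 1).

For λ = -2: rank(A + 2I) = 2, rank((A + 2I)^2) = 1. The eigenspace has dimension 3 - 2 = 1, so there is 1 Jordan block; the rank sequence gives block sizes [2].

For λ = 1: algebraic multiplicity 1 gives one 1×1 block.

Assembling the blocks gives the Jordan form J above.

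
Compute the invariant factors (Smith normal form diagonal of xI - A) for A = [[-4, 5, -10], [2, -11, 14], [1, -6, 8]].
(x - 1)(x + 4)^2

The Jordan structure of A has elementary divisors (x + 4)^2, (x - 1). Arranging the block sizes at each eigenvalue in decreasing order and taking row products gives the invariant factors.

Invariant factors (smallest first, each dividing the next): (x - 1)(x + 4)^2.

Check: the last factor (x - 1)(x + 4)^2 is the minimal polynomial, and the product (x - 1)(x + 4)^2 is the characteristic polynomial.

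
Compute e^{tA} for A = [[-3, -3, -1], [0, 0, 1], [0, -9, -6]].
e^{tA} = [[e^{-3*t}, -3*t*e^{-3*t}, -t*e^{-3*t}], [0, (3*t + 1)*e^{-3*t}, t*e^{-3*t}], [0, -9*t*e^{-3*t}, (1 - 3*t)*e^{-3*t}]]

A has Jordan form J = [[-3, 1, 0], [0, -3, 0], [0, 0, -3]] with A = PJP^{-1}, so e^{tA} = P e^{tJ} P^{-1}.

For a Jordan block J_k(λ), e^{tJ_k(λ)} = e^{λt} · (I + tN + t^2 N^2/2! + ... + t^{k-1} N^{k-1}/(k-1)!) where N is the nilpotent superdiagonal part.

Assembling the blocks and conjugating back gives the entries of e^{tA} as shown above.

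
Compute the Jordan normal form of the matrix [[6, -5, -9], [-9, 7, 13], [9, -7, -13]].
The characteristic polynomial is det(xI - A) = x^3, so the eigenvalues are 0 (algebraic multiplicity 3).

For λ = 0: rank(A) = 2, rank(A^2) = 1, rank(A^3) = 0. The eigenspace has dimension 3 - 2 = 1, so there is 1 Jordan block; the rank sequence gives block sizes [3].

Assembling the blocks gives the Jordan form J above.

J = [[0, 1, 0], [0, 0, 1], [0, 0, 0]]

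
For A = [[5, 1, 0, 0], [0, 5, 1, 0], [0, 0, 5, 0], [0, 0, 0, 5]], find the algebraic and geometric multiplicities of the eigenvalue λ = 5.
The characteristic polynomial is (x - 5)^4, so the factor x - 5 appears with exponent 4: the algebraic multiplicity is 4.

rank(A - 5I) = 2, so the eigenspace has dimension 4 - 2 = 2: the geometric multiplicity is 2.

Since 2 < 4, A is not diagonalizable.

algebraic multiplicity 4, geometric multiplicity 2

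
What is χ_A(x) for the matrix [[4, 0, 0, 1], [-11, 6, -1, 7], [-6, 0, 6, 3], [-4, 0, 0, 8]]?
χ_A(x) = (x - 6)^4

xI - A = [[x - 4, 0, 0, -1], [11, x - 6, 1, -7], [6, 0, x - 6, -3], [4, 0, 0, x - 8]].

Expanding det(xI - A) along the first row:
det(xI - A) = + (x - 4)·det([[x - 6, 1, -7], [0, x - 6, -3], [0, 0, x - 8]]) - (0)·det([[11, 1, -7], [6, x - 6, -3], [4, 0, x - 8]]) + (0)·det([[11, x - 6, -7], [6, 0, -3], [4, 0, x - 8]]) - (-1)·det([[11, x - 6, 1], [6, 0, x - 6], [4, 0, 0]]).

Evaluating gives χ_A(x) = x^4 - 24x^3 + 216x^2 - 864x + 1296 = (x - 6)^4.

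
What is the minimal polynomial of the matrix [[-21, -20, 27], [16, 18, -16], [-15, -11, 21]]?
The characteristic polynomial factors as (x - 6)^3. The minimal polynomial is ∏(x - λ)^{k_λ} where k_λ is the size of the largest Jordan block at λ.

For λ = 6: rank(A - 6I) = 2, and the largest Jordan block has size 3 (the smallest k with rank((A - 6I)^k) = rank((A - 6I)^(k+1))).

So m_A(x) = (x - 6)^3.

m_A(x) = (x - 6)^3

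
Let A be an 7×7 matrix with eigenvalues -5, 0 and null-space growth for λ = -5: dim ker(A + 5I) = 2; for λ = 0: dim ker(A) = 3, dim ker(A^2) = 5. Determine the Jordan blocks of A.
Jordan blocks: (-5, 1), (-5, 1), (0, 2), (0, 2), (0, 1)

λ = -5: successive nullity increments [2] count blocks of size ≥ k; block sizes are [1, 1].
λ = 0: successive nullity increments [3, 2] count blocks of size ≥ k; block sizes are [2, 2, 1].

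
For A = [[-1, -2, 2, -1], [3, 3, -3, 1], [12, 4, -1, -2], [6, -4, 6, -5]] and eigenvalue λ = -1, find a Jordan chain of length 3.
v_1 = [[-1, 2, 1, -3]]^T, v_2 = [[1, -1, 2, 4]]^T, v_3 = [[2, -3, 0, 6]]^T

We seek v_1 ∈ ker((A + I)^3) \ ker((A + I)^2), then set v_{i+1} = (A + I) v_i.

One such chain is v_1 = [[-1, 2, 1, -3]]^T, v_2 = [[1, -1, 2, 4]]^T, v_3 = [[2, -3, 0, 6]]^T. Check: (A + I) v_3 = [[0, 0, 0, 0]]^T = 0.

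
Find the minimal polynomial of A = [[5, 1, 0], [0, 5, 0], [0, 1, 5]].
m_A(x) = (x - 5)^2

The characteristic polynomial factors as (x - 5)^3. The minimal polynomial is ∏(x - λ)^{k_λ} where k_λ is the size of the largest Jordan block at λ.

For λ = 5: rank(A - 5I) = 1, and the largest Jordan block has size 2 (the smallest k with rank((A - 5I)^k) = rank((A - 5I)^(k+1))).

So m_A(x) = (x - 5)^2.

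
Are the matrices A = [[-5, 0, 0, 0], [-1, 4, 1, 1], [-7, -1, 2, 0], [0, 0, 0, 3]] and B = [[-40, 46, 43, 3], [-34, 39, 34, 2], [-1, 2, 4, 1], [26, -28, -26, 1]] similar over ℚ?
Both have characteristic polynomial (x - 3)^3(x + 5), but the minimal polynomial of A is (x - 3)^3(x + 5) while the minimal polynomial of B is (x - 3)^2(x + 5). The minimal polynomial is a similarity invariant, so A and B are not similar.

No.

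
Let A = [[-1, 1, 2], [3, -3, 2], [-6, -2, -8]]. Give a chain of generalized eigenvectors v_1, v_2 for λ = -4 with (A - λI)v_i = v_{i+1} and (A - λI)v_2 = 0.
We seek v_1 ∈ ker((A + 4I)^2) \ ker(A + 4I), then set v_{i+1} = (A + 4I) v_i.

One such chain is v_1 = [[-1, 2, 1]]^T, v_2 = [[1, 1, -2]]^T. Check: (A + 4I) v_2 = [[0, 0, 0]]^T = 0.

v_1 = [[-1, 2, 1]]^T, v_2 = [[1, 1, -2]]^T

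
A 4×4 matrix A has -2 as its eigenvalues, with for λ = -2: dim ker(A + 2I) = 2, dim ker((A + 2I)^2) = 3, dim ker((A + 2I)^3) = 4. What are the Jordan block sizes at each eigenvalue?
λ = -2: successive nullity increments [2, 1, 1] count blocks of size ≥ k; block sizes are [3, 1].

Jordan blocks: (-2, 3), (-2, 1)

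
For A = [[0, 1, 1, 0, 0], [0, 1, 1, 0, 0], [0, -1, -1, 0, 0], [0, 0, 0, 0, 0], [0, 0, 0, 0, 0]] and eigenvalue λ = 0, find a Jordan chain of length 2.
v_1 = [[0, 2, -1, 0, 0]]^T, v_2 = [[1, 1, -1, 0, 0]]^T

We seek v_1 ∈ ker(A^2) \ ker(A), then set v_{i+1} = A v_i.

One such chain is v_1 = [[0, 2, -1, 0, 0]]^T, v_2 = [[1, 1, -1, 0, 0]]^T. Check: A v_2 = [[0, 0, 0, 0, 0]]^T = 0.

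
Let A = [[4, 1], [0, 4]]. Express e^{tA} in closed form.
A has Jordan form J = [[4, 1], [0, 4]] with A = PJP^{-1}, so e^{tA} = P e^{tJ} P^{-1}.

For a Jordan block J_k(λ), e^{tJ_k(λ)} = e^{λt} · (I + tN + t^2 N^2/2! + ... + t^{k-1} N^{k-1}/(k-1)!) where N is the nilpotent superdiagonal part.

Assembling the blocks and conjugating back gives the entries of e^{tA} as shown above.

e^{tA} = [[e^{4*t}, t*e^{4*t}], [0, e^{4*t}]]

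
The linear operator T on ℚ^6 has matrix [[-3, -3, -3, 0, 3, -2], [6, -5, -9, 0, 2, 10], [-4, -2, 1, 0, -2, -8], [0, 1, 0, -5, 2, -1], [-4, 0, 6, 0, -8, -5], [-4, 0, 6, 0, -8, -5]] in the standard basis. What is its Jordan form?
The characteristic polynomial is det(xI - A) = x(x + 5)^5, so the eigenvalues are -5 (algebraic multiplicity 5), 0 (algebraic multiplicity 1).

For λ = -5: rank(A + 5I) = 3, rank((A + 5I)^2) = 2, rank((A + 5I)^3) = 1. The eigenspace has dimension 6 - 3 = 3, so there are 3 Jordan blocks; the rank sequence gives block sizes [3, 1, 1].

For λ = 0: algebraic multiplicity 1 gives one 1×1 block.

Assembling the blocks gives the Jordan form J above.

J = [[-5, 1, 0, 0, 0, 0], [0, -5, 1, 0, 0, 0], [0, 0, -5, 0, 0, 0], [0, 0, 0, -5, 0, 0], [0, 0, 0, 0, -5, 0], [0, 0, 0, 0, 0, 0]]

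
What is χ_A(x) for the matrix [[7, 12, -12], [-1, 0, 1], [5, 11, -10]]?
χ_A(x) = (x - 1)^2(x + 5)

xI - A = [[x - 7, -12, 12], [1, x, -1], [-5, -11, x + 10]].

Expanding det(xI - A) along the first row:
det(xI - A) = + (x - 7)·det([[x, -1], [-11, x + 10]]) - (-12)·det([[1, -1], [-5, x + 10]]) + (12)·det([[1, x], [-5, -11]]).

Evaluating gives χ_A(x) = x^3 + 3x^2 - 9x + 5 = (x - 1)^2(x + 5).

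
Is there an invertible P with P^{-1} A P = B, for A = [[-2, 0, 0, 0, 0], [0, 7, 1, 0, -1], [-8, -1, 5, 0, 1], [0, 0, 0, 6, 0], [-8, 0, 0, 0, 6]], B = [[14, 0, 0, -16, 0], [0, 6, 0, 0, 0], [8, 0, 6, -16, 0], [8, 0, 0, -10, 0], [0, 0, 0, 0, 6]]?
Both have characteristic polynomial (x - 6)^4(x + 2), but the minimal polynomial of A is (x - 6)^2(x + 2) while the minimal polynomial of B is (x - 6)(x + 2). The minimal polynomial is a similarity invariant, so A and B are not similar.

No.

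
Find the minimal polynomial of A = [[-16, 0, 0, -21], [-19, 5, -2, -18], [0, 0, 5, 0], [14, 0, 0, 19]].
The characteristic polynomial factors as (x - 5)^3(x + 2). The minimal polynomial is ∏(x - λ)^{k_λ} where k_λ is the size of the largest Jordan block at λ.

For λ = -2: rank(A + 2I) = 3, and the largest Jordan block has size 1 (the smallest k with rank((A + 2I)^k) = rank((A + 2I)^(k+1))).
For λ = 5: rank(A - 5I) = 2, and the largest Jordan block has size 2 (the smallest k with rank((A - 5I)^k) = rank((A - 5I)^(k+1))).

So m_A(x) = (x - 5)^2(x + 2).

m_A(x) = (x - 5)^2(x + 2)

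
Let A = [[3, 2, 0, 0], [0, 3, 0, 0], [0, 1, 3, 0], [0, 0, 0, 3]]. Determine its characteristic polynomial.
xI - A = [[x - 3, -2, 0, 0], [0, x - 3, 0, 0], [0, -1, x - 3, 0], [0, 0, 0, x - 3]].

Expanding det(xI - A) along the first row:
det(xI - A) = + (x - 3)·det([[x - 3, 0, 0], [-1, x - 3, 0], [0, 0, x - 3]]) - (-2)·det([[0, 0, 0], [0, x - 3, 0], [0, 0, x - 3]]) + (0)·det([[0, x - 3, 0], [0, -1, 0], [0, 0, x - 3]]) - (0)·det([[0, x - 3, 0], [0, -1, x - 3], [0, 0, 0]]).

Evaluating gives χ_A(x) = x^4 - 12x^3 + 54x^2 - 108x + 81 = (x - 3)^4.

χ_A(x) = (x - 3)^4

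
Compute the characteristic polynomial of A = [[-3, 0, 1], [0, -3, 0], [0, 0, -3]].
χ_A(x) = (x + 3)^3

xI - A = [[x + 3, 0, -1], [0, x + 3, 0], [0, 0, x + 3]].

Expanding det(xI - A) along the first row:
det(xI - A) = + (x + 3)·det([[x + 3, 0], [0, x + 3]]) - (0)·det([[0, 0], [0, x + 3]]) + (-1)·det([[0, x + 3], [0, 0]]).

Evaluating gives χ_A(x) = x^3 + 9x^2 + 27x + 27 = (x + 3)^3.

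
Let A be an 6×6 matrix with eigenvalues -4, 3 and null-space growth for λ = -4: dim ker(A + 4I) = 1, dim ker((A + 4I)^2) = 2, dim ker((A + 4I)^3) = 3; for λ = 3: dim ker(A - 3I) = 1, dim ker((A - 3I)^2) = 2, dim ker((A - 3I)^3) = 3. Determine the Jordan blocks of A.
Jordan blocks: (-4, 3), (3, 3)

λ = -4: successive nullity increments [1, 1, 1] count blocks of size ≥ k; block sizes are [3].
λ = 3: successive nullity increments [1, 1, 1] count blocks of size ≥ k; block sizes are [3].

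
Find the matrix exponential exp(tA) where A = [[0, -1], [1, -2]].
A has Jordan form J = [[-1, 1], [0, -1]] with A = PJP^{-1}, so e^{tA} = P e^{tJ} P^{-1}.

For a Jordan block J_k(λ), e^{tJ_k(λ)} = e^{λt} · (I + tN + t^2 N^2/2! + ... + t^{k-1} N^{k-1}/(k-1)!) where N is the nilpotent superdiagonal part.

Assembling the blocks and conjugating back gives the entries of e^{tA} as shown above.

e^{tA} = [[(t + 1)*e^{-t}, -t*e^{-t}], [t*e^{-t}, (1 - t)*e^{-t}]]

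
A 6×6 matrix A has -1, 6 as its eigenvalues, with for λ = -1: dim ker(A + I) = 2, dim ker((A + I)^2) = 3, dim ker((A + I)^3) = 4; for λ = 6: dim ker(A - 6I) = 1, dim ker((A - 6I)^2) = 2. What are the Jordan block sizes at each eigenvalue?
Jordan blocks: (-1, 3), (-1, 1), (6, 2)

λ = -1: successive nullity increments [2, 1, 1] count blocks of size ≥ k; block sizes are [3, 1].
λ = 6: successive nullity increments [1, 1] count blocks of size ≥ k; block sizes are [2].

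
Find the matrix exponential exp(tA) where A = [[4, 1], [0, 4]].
A has Jordan form J = [[4, 1], [0, 4]] with A = PJP^{-1}, so e^{tA} = P e^{tJ} P^{-1}.

For a Jordan block J_k(λ), e^{tJ_k(λ)} = e^{λt} · (I + tN + t^2 N^2/2! + ... + t^{k-1} N^{k-1}/(k-1)!) where N is the nilpotent superdiagonal part.

Assembling the blocks and conjugating back gives the entries of e^{tA} as shown above.

e^{tA} = [[e^{4*t}, t*e^{4*t}], [0, e^{4*t}]]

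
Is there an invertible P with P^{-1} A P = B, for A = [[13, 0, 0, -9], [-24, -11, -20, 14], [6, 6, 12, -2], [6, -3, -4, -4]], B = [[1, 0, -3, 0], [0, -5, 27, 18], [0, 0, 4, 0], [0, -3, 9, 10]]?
No.

Both have characteristic polynomial (x - 4)^2(x - 1)^2, but the minimal polynomial of A is (x - 4)(x - 1)^2 while the minimal polynomial of B is (x - 4)(x - 1). The minimal polynomial is a similarity invariant, so A and B are not similar.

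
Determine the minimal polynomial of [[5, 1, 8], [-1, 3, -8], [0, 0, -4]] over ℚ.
m_A(x) = (x - 4)^2(x + 4)

The characteristic polynomial factors as (x - 4)^2(x + 4). The minimal polynomial is ∏(x - λ)^{k_λ} where k_λ is the size of the largest Jordan block at λ.

For λ = -4: rank(A + 4I) = 2, and the largest Jordan block has size 1 (the smallest k with rank((A + 4I)^k) = rank((A + 4I)^(k+1))).
For λ = 4: rank(A - 4I) = 2, and the largest Jordan block has size 2 (the smallest k with rank((A - 4I)^k) = rank((A - 4I)^(k+1))).

So m_A(x) = (x - 4)^2(x + 4).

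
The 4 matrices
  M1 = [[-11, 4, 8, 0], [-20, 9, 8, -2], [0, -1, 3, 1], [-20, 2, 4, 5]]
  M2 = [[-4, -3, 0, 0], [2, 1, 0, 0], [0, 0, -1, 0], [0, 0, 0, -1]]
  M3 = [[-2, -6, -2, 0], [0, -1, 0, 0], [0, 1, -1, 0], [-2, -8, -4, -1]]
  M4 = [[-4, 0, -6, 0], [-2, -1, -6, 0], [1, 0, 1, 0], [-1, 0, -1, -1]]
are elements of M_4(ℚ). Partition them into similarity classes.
3 classes: {M1}, {M2}, {M3, M4}

Characteristic polynomials: χ_{M1} = (x - 5)^2(x + 1)(x + 3), χ_{M2} = (x + 1)^3(x + 2), χ_{M3} = (x + 1)^3(x + 2), χ_{M4} = (x + 1)^3(x + 2).

{M1}: invariant factors (x - 5)^2(x + 1)(x + 3).

{M2}: invariant factors x + 1, x + 1, (x + 1)(x + 2).

{M3, M4}: invariant factors x + 1, (x + 1)^2(x + 2).

Matrices are similar if and only if their invariant-factor lists agree; the partition into similarity classes is {M1}, {M2}, {M3, M4}.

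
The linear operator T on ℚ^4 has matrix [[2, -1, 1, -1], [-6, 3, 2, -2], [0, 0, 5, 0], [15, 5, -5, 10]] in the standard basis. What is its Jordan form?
J = [[5, 1, 0, 0], [0, 5, 0, 0], [0, 0, 5, 0], [0, 0, 0, 5]]

The characteristic polynomial is det(xI - A) = (x - 5)^4, so the eigenvalues are 5 (algebraic multiplicity 4).

For λ = 5: rank(A - 5I) = 1, rank((A - 5I)^2) = 0. The eigenspace has dimension 4 - 1 = 3, so there are 3 Jordan blocks; the rank sequence gives block sizes [2, 1, 1].

Assembling the blocks gives the Jordan form J above.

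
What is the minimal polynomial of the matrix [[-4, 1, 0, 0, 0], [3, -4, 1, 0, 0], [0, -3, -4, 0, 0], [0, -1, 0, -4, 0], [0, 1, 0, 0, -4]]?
The characteristic polynomial factors as (x + 4)^5. The minimal polynomial is ∏(x - λ)^{k_λ} where k_λ is the size of the largest Jordan block at λ.

For λ = -4: rank(A + 4I) = 2, and the largest Jordan block has size 3 (the smallest k with rank((A + 4I)^k) = rank((A + 4I)^(k+1))).

So m_A(x) = (x + 4)^3.

m_A(x) = (x + 4)^3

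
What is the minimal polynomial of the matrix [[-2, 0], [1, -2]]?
The characteristic polynomial factors as (x + 2)^2. The minimal polynomial is ∏(x - λ)^{k_λ} where k_λ is the size of the largest Jordan block at λ.

For λ = -2: rank(A + 2I) = 1, and the largest Jordan block has size 2 (the smallest k with rank((A + 2I)^k) = rank((A + 2I)^(k+1))).

So m_A(x) = (x + 2)^2.

m_A(x) = (x + 2)^2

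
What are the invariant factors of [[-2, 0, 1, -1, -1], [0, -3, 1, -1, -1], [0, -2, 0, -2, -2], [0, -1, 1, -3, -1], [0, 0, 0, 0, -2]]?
The Jordan structure of A has elementary divisors (x + 2)^3, (x + 2), (x + 2). Arranging the block sizes at each eigenvalue in decreasing order and taking row products gives the invariant factors.

Invariant factors (smallest first, each dividing the next): x + 2, x + 2, (x + 2)^3.

Check: the last factor (x + 2)^3 is the minimal polynomial, and the product (x + 2)^5 is the characteristic polynomial.

x + 2, x + 2, (x + 2)^3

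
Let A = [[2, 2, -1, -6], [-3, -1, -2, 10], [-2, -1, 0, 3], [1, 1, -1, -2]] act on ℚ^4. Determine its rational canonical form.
R = [[0, 0, 0, 4], [1, 0, 0, 7], [0, 1, 0, 3], [0, 0, 1, -1]]

The invariant factors of A (the non-unit diagonal entries of the Smith normal form of xI - A over ℚ[x]) are (x + 1)(x^3 - 3x - 4), each dividing the next. The characteristic polynomial is their product, (x + 1)(x^3 - 3x - 4).

The rational canonical form is the block-diagonal matrix of companion matrices C(f_i):
R = [[0, 0, 0, 4], [1, 0, 0, 7], [0, 1, 0, 3], [0, 0, 1, -1]].

Note the characteristic polynomial does not split into linear factors over ℚ, so A has no Jordan form over ℚ; the rational canonical form exists over any field.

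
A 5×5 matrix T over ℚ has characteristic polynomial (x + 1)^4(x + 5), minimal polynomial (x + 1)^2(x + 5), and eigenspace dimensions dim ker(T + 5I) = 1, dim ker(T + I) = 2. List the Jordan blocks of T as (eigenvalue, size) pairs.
λ = -5: algebraic multiplicity 1 (exponent in χ_T), largest block size 1 (exponent in m_T), 1 block (geometric multiplicity). This forces block sizes [1].
λ = -1: algebraic multiplicity 4 (exponent in χ_T), largest block size 2 (exponent in m_T), 2 blocks (geometric multiplicity). These force block sizes [2, 2].

Jordan blocks: (-5, 1), (-1, 2), (-1, 2)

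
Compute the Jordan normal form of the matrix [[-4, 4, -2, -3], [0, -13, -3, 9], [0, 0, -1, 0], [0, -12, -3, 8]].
The characteristic polynomial is det(xI - A) = (x + 1)^2(x + 4)^2, so the eigenvalues are -4 (algebraic multiplicity 2), -1 (algebraic multiplicity 2).

For λ = -4: rank(A + 4I) = 3, rank((A + 4I)^2) = 2. The eigenspace has dimension 4 - 3 = 1, so there is 1 Jordan block; the rank sequence gives block sizes [2].

For λ = -1: rank(A + I) = 2. The eigenspace has dimension 4 - 2 = 2, so there are 2 Jordan blocks; the rank sequence gives block sizes [1, 1].

Assembling the blocks gives the Jordan form J above.

J = [[-4, 1, 0, 0], [0, -4, 0, 0], [0, 0, -1, 0], [0, 0, 0, -1]]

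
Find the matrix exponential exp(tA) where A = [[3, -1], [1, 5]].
e^{tA} = [[(1 - t)*e^{4*t}, -t*e^{4*t}], [t*e^{4*t}, (t + 1)*e^{4*t}]]

A has Jordan form J = [[4, 1], [0, 4]] with A = PJP^{-1}, so e^{tA} = P e^{tJ} P^{-1}.

For a Jordan block J_k(λ), e^{tJ_k(λ)} = e^{λt} · (I + tN + t^2 N^2/2! + ... + t^{k-1} N^{k-1}/(k-1)!) where N is the nilpotent superdiagonal part.

Assembling the blocks and conjugating back gives the entries of e^{tA} as shown above.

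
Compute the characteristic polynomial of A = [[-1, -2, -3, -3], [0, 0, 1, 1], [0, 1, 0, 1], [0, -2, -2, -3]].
χ_A(x) = (x + 1)^4

xI - A = [[x + 1, 2, 3, 3], [0, x, -1, -1], [0, -1, x, -1], [0, 2, 2, x + 3]].

Expanding det(xI - A) along the first row:
det(xI - A) = + (x + 1)·det([[x, -1, -1], [-1, x, -1], [2, 2, x + 3]]) - (2)·det([[0, -1, -1], [0, x, -1], [0, 2, x + 3]]) + (3)·det([[0, x, -1], [0, -1, -1], [0, 2, x + 3]]) - (3)·det([[0, x, -1], [0, -1, x], [0, 2, 2]]).

Evaluating gives χ_A(x) = x^4 + 4x^3 + 6x^2 + 4x + 1 = (x + 1)^4.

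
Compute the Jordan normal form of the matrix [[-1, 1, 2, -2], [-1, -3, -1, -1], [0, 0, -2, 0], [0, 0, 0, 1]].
J = [[-2, 1, 0, 0], [0, -2, 1, 0], [0, 0, -2, 0], [0, 0, 0, 1]]

The characteristic polynomial is det(xI - A) = (x - 1)(x + 2)^3, so the eigenvalues are -2 (algebraic multiplicity 3), 1 (algebraic multiplicity 1).

For λ = -2: rank(A + 2I) = 3, rank((A + 2I)^2) = 2, rank((A + 2I)^3) = 1. The eigenspace has dimension 4 - 3 = 1, so there is 1 Jordan block; the rank sequence gives block sizes [3].

For λ = 1: algebraic multiplicity 1 gives one 1×1 block.

Assembling the blocks gives the Jordan form J above.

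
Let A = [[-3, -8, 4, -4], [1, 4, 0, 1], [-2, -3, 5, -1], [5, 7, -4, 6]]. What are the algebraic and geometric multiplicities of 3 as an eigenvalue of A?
The characteristic polynomial is (x - 3)^4, so the factor x - 3 appears with exponent 4: the algebraic multiplicity is 4.

rank(A - 3I) = 2, so the eigenspace has dimension 4 - 2 = 2: the geometric multiplicity is 2.

Since 2 < 4, A is not diagonalizable.

algebraic multiplicity 4, geometric multiplicity 2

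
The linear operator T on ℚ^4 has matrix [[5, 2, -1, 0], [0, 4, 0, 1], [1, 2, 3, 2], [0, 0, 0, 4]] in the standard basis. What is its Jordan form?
The characteristic polynomial is det(xI - A) = (x - 4)^4, so the eigenvalues are 4 (algebraic multiplicity 4).

For λ = 4: rank(A - 4I) = 2, rank((A - 4I)^2) = 0. The eigenspace has dimension 4 - 2 = 2, so there are 2 Jordan blocks; the rank sequence gives block sizes [2, 2].

Assembling the blocks gives the Jordan form J above.

J = [[4, 1, 0, 0], [0, 4, 0, 0], [0, 0, 4, 1], [0, 0, 0, 4]]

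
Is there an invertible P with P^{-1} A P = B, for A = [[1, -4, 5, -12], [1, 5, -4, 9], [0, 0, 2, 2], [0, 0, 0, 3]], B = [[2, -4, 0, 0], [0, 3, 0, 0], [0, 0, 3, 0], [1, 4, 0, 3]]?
Both have characteristic polynomial (x - 3)^3(x - 2), but the minimal polynomial of A is (x - 3)^2(x - 2) while the minimal polynomial of B is (x - 3)(x - 2). The minimal polynomial is a similarity invariant, so A and B are not similar.

No.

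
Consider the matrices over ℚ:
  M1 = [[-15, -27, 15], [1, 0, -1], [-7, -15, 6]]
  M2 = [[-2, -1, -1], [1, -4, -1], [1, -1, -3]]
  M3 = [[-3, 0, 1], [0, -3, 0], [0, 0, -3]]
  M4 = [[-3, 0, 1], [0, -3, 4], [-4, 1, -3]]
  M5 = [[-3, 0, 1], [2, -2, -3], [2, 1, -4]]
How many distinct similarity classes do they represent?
Characteristic polynomials: χ_{M1} = (x + 3)^3, χ_{M2} = (x + 3)^3, χ_{M3} = (x + 3)^3, χ_{M4} = (x + 3)^3, χ_{M5} = (x + 3)^3.

{M1, M2, M4, M5}: invariant factors (x + 3)^3.

{M3}: invariant factors x + 3, (x + 3)^2.

Matrices are similar if and only if their invariant-factor lists agree; the partition into similarity classes is {M1, M2, M4, M5}, {M3}.

2 classes: {M1, M2, M4, M5}, {M3}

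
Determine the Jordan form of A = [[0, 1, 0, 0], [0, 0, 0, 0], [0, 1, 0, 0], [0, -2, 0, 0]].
The characteristic polynomial is det(xI - A) = x^4, so the eigenvalues are 0 (algebraic multiplicity 4).

For λ = 0: rank(A) = 1, rank(A^2) = 0. The eigenspace has dimension 4 - 1 = 3, so there are 3 Jordan blocks; the rank sequence gives block sizes [2, 1, 1].

Assembling the blocks gives the Jordan form J above.

J = [[0, 1, 0, 0], [0, 0, 0, 0], [0, 0, 0, 0], [0, 0, 0, 0]]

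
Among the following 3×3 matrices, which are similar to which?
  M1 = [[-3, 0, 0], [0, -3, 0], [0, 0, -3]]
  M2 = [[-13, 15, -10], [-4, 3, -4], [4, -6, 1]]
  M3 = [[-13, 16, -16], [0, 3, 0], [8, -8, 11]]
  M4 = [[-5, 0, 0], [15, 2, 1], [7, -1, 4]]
4 classes: {M1}, {M2}, {M3}, {M4}

Characteristic polynomials: χ_{M1} = (x + 3)^3, χ_{M2} = (x + 3)^3, χ_{M3} = (x - 3)^2(x + 5), χ_{M4} = (x - 3)^2(x + 5).

{M1}: invariant factors x + 3, x + 3, x + 3.

{M2}: invariant factors x + 3, (x + 3)^2.

{M3}: invariant factors x - 3, (x - 3)(x + 5).

{M4}: invariant factors (x - 3)^2(x + 5).

Matrices are similar if and only if their invariant-factor lists agree; the partition into similarity classes is {M1}, {M2}, {M3}, {M4}.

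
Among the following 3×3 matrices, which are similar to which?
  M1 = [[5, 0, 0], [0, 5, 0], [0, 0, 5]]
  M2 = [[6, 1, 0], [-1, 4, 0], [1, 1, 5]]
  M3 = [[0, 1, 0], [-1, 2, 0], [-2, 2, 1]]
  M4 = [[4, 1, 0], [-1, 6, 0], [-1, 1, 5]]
3 classes: {M1}, {M2, M4}, {M3}

Characteristic polynomials: χ_{M1} = (x - 5)^3, χ_{M2} = (x - 5)^3, χ_{M3} = (x - 1)^3, χ_{M4} = (x - 5)^3.

{M1}: invariant factors x - 5, x - 5, x - 5.

{M2, M4}: invariant factors x - 5, (x - 5)^2.

{M3}: invariant factors x - 1, (x - 1)^2.

Matrices are similar if and only if their invariant-factor lists agree; the partition into similarity classes is {M1}, {M2, M4}, {M3}.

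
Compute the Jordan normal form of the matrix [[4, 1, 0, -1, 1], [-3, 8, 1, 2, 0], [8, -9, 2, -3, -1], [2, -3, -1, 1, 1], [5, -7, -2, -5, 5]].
J = [[4, 1, 0, 0, 0], [0, 4, 1, 0, 0], [0, 0, 4, 0, 0], [0, 0, 0, 4, 1], [0, 0, 0, 0, 4]]

The characteristic polynomial is det(xI - A) = (x - 4)^5, so the eigenvalues are 4 (algebraic multiplicity 5).

For λ = 4: rank(A - 4I) = 3, rank((A - 4I)^2) = 1, rank((A - 4I)^3) = 0. The eigenspace has dimension 5 - 3 = 2, so there are 2 Jordan blocks; the rank sequence gives block sizes [3, 2].

Assembling the blocks gives the Jordan form J above.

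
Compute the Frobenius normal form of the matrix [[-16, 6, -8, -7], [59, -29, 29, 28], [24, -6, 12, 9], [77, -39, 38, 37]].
The invariant factors of A (the non-unit diagonal entries of the Smith normal form of xI - A over ℚ[x]) are (x - 4)(x^3 + 4x - 3), each dividing the next. The characteristic polynomial is their product, (x - 4)(x^3 + 4x - 3).

The rational canonical form is the block-diagonal matrix of companion matrices C(f_i):
R = [[0, 0, 0, -12], [1, 0, 0, 19], [0, 1, 0, -4], [0, 0, 1, 4]].

Note the characteristic polynomial does not split into linear factors over ℚ, so A has no Jordan form over ℚ; the rational canonical form exists over any field.

R = [[0, 0, 0, -12], [1, 0, 0, 19], [0, 1, 0, -4], [0, 0, 1, 4]]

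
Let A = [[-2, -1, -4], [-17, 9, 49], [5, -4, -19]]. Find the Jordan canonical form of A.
J = [[-4, 1, 0], [0, -4, 1], [0, 0, -4]]

The characteristic polynomial is det(xI - A) = (x + 4)^3, so the eigenvalues are -4 (algebraic multiplicity 3).

For λ = -4: rank(A + 4I) = 2, rank((A + 4I)^2) = 1, rank((A + 4I)^3) = 0. The eigenspace has dimension 3 - 2 = 1, so there is 1 Jordan block; the rank sequence gives block sizes [3].

Assembling the blocks gives the Jordan form J above.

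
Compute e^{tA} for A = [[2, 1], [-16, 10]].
e^{tA} = [[(1 - 4*t)*e^{6*t}, t*e^{6*t}], [-16*t*e^{6*t}, (4*t + 1)*e^{6*t}]]

A has Jordan form J = [[6, 1], [0, 6]] with A = PJP^{-1}, so e^{tA} = P e^{tJ} P^{-1}.

For a Jordan block J_k(λ), e^{tJ_k(λ)} = e^{λt} · (I + tN + t^2 N^2/2! + ... + t^{k-1} N^{k-1}/(k-1)!) where N is the nilpotent superdiagonal part.

Assembling the blocks and conjugating back gives the entries of e^{tA} as shown above.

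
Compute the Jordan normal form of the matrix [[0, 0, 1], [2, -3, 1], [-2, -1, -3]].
The characteristic polynomial is det(xI - A) = (x + 2)^3, so the eigenvalues are -2 (algebraic multiplicity 3).

For λ = -2: rank(A + 2I) = 2, rank((A + 2I)^2) = 1, rank((A + 2I)^3) = 0. The eigenspace has dimension 3 - 2 = 1, so there is 1 Jordan block; the rank sequence gives block sizes [3].

Assembling the blocks gives the Jordan form J above.

J = [[-2, 1, 0], [0, -2, 1], [0, 0, -2]]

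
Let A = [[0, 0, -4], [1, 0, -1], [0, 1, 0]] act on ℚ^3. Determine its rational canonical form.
The invariant factors of A (the non-unit diagonal entries of the Smith normal form of xI - A over ℚ[x]) are x^3 + x + 4, each dividing the next. The characteristic polynomial is their product, x^3 + x + 4.

The rational canonical form is the block-diagonal matrix of companion matrices C(f_i):
R = [[0, 0, -4], [1, 0, -1], [0, 1, 0]].

Note the characteristic polynomial does not split into linear factors over ℚ, so A has no Jordan form over ℚ; the rational canonical form exists over any field.

R = [[0, 0, -4], [1, 0, -1], [0, 1, 0]]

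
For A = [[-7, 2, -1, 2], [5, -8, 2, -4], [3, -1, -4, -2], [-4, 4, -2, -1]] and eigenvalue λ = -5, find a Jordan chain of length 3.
We seek v_1 ∈ ker((A + 5I)^3) \ ker((A + 5I)^2), then set v_{i+1} = (A + 5I) v_i.

One such chain is v_1 = [[0, 0, 1, 0]]^T, v_2 = [[-1, 2, 1, -2]]^T, v_3 = [[1, -1, 0, 2]]^T. Check: (A + 5I) v_3 = [[0, 0, 0, 0]]^T = 0.

v_1 = [[0, 0, 1, 0]]^T, v_2 = [[-1, 2, 1, -2]]^T, v_3 = [[1, -1, 0, 2]]^T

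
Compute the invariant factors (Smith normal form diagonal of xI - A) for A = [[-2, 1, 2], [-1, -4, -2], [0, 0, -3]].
x + 3, (x + 3)^2

The Jordan structure of A has elementary divisors (x + 3)^2, (x + 3). Arranging the block sizes at each eigenvalue in decreasing order and taking row products gives the invariant factors.

Invariant factors (smallest first, each dividing the next): x + 3, (x + 3)^2.

Check: the last factor (x + 3)^2 is the minimal polynomial, and the product (x + 3)^3 is the characteristic polynomial.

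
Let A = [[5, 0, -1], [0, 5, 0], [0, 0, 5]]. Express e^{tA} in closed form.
A has Jordan form J = [[5, 1, 0], [0, 5, 0], [0, 0, 5]] with A = PJP^{-1}, so e^{tA} = P e^{tJ} P^{-1}.

For a Jordan block J_k(λ), e^{tJ_k(λ)} = e^{λt} · (I + tN + t^2 N^2/2! + ... + t^{k-1} N^{k-1}/(k-1)!) where N is the nilpotent superdiagonal part.

Assembling the blocks and conjugating back gives the entries of e^{tA} as shown above.

e^{tA} = [[e^{5*t}, 0, -t*e^{5*t}], [0, e^{5*t}, 0], [0, 0, e^{5*t}]]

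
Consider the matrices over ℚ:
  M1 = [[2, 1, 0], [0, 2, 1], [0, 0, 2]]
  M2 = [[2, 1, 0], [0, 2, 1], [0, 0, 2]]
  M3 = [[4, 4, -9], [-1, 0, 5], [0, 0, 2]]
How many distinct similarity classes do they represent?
Characteristic polynomials: χ_{M1} = (x - 2)^3, χ_{M2} = (x - 2)^3, χ_{M3} = (x - 2)^3.

{M1, M2, M3}: invariant factors (x - 2)^3.

Matrices are similar if and only if their invariant-factor lists agree; the partition into similarity classes is {M1, M2, M3}.

1 class: {M1, M2, M3}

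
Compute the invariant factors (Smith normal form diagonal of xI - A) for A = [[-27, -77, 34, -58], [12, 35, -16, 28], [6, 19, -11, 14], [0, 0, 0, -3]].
The Jordan structure of A has elementary divisors (x + 3)^2, (x + 3), (x - 3). Arranging the block sizes at each eigenvalue in decreasing order and taking row products gives the invariant factors.

Invariant factors (smallest first, each dividing the next): x + 3, (x - 3)(x + 3)^2.

Check: the last factor (x - 3)(x + 3)^2 is the minimal polynomial, and the product (x - 3)(x + 3)^3 is the characteristic polynomial.

x + 3, (x - 3)(x + 3)^2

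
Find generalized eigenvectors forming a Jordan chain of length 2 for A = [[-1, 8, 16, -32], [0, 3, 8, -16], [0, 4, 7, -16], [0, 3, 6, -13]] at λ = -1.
We seek v_1 ∈ ker((A + I)^2) \ ker(A + I), then set v_{i+1} = (A + I) v_i.

One such chain is v_1 = [[-2, -1, -1, -1]]^T, v_2 = [[8, 4, 4, 3]]^T. Check: (A + I) v_2 = [[0, 0, 0, 0]]^T = 0.

v_1 = [[-2, -1, -1, -1]]^T, v_2 = [[8, 4, 4, 3]]^T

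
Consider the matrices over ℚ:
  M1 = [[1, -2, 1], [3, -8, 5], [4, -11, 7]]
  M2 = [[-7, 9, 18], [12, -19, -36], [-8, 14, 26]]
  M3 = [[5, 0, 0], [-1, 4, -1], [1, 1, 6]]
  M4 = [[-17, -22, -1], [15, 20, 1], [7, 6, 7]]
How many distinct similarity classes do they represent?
4 classes: {M1}, {M2}, {M3}, {M4}

Characteristic polynomials: χ_{M1} = x^3, χ_{M2} = (x - 2)(x + 1)^2, χ_{M3} = (x - 5)^3, χ_{M4} = (x - 6)^2(x + 2).

{M1}: invariant factors x^3.

{M2}: invariant factors (x - 2)(x + 1)^2.

{M3}: invariant factors x - 5, (x - 5)^2.

{M4}: invariant factors (x - 6)^2(x + 2).

Matrices are similar if and only if their invariant-factor lists agree; the partition into similarity classes is {M1}, {M2}, {M3}, {M4}.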